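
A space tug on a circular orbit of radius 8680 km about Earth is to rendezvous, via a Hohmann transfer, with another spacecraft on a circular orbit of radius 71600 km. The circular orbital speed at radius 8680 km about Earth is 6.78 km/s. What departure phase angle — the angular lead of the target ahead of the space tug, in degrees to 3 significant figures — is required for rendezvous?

From the circular-orbit relation v² = μ/r at r = 8680 km: μ = v²r = (6.78)² × 8680 = 3.99006×10^5 km³/s².
Transfer-ellipse semi-major axis a_t = (r₁ + r₂)/2 = (8680 + 71600)/2 = 40140 km.
Transfer time t = π√(a_t³/μ) = 39997 s.
The target's mean motion on its circular orbit is ω₂ = √(μ/r₂³) = 3.2970×10^-5 rad/s.
Angle swept by the target during transfer: ω₂·t = 1.3187 rad = 75.56°.
The space tug traverses 180° on the transfer ellipse, so the target must lead by 180° − 75.56° = 104°.

φ = 104°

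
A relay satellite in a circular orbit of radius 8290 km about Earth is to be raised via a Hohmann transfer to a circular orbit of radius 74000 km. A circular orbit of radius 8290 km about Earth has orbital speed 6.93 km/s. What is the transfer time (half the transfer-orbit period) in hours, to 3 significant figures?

t = 11.5 hours

From the circular-orbit relation v² = μ/r at r = 8290 km: μ = v²r = (6.93)² × 8290 = 3.98126×10^5 km³/s².
Transfer-ellipse semi-major axis a_t = (r₁ + r₂)/2 = (8290 + 74000)/2 = 41145 km.
Transfer time t = π√(a_t³/μ) = π√((41145)³ / 3.98126×10^5) = 41550 s.
Converting: 41550 s ÷ 3600 s/hour = 11.5 hours.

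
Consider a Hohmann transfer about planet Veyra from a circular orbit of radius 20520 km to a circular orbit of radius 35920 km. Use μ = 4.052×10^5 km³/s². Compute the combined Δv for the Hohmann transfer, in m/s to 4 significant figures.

Semi-major axis of the transfer orbit: a_t = (20520 + 35920)/2 = 28220 km.
At r₁ the circular-orbit speed is v₁ = √(μ/r₁) = 4.4437 km/s.
On the transfer ellipse at r₁, vis-viva gives v_p = √[μ(2/r₁ − 1/a_t)] = 5.0134 km/s.
First burn Δv₁ = |v_p − v₁| = 0.5697 km/s.
At r₂, v₂ = √(μ/r₂) = 3.35866 km/s.
Transfer-orbit speed at r₂: v_a = √[μ(2/r₂ − 1/a_t)] = 2.86402 km/s.
Second burn Δv₂ = |v₂ − v_a| = 0.4946 km/s.
Δv = Δv₁ + Δv₂ = 0.5697 + 0.4946 = 1.064 km/s.

Δv = 1064 m/s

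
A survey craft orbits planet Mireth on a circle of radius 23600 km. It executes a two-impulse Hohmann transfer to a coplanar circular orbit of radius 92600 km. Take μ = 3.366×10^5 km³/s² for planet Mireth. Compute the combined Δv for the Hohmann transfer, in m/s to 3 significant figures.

Δv = 1680 m/s

Transfer-ellipse semi-major axis a_t = (r₁ + r₂)/2 = (23600 + 92600)/2 = 58100 km.
Circular speed at r₁: v₁ = √(μ/r₁) = √(3.366×10^5/23600) = 3.7766 km/s.
On the transfer ellipse at r₁, vis-viva equation gives v_p = √[μ(2/r₁ − 1/a_t)] = 4.7678 km/s.
First burn Δv₁ = |v_p − v₁| = 0.9912 km/s.
Circular speed at r₂: v₂ = √(μ/r₂) = 1.90656 km/s.
Transfer-orbit speed at r₂: v_a = √[μ(2/r₂ − 1/a_t)] = 1.21512 km/s.
Second burn Δv₂ = |v₂ − v_a| = 0.6914 km/s.
Δv = Δv₁ + Δv₂ = 0.9912 + 0.6914 = 1.683 km/s.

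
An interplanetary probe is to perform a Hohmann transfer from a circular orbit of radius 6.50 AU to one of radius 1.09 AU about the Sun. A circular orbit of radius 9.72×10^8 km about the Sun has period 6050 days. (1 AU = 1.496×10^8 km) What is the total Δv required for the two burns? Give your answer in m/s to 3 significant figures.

From Kepler's third law T² = 4π²r³/μ at r = 9.72×10^8 km, T = 6050 days = 6050 × 86400 s = 5.2272×10^8 s: μ = 4π²r³/T² = 1.32685×10^11 km³/s².
In km: r₁ = 6.50 × 1.496×10^8 = 9.724×10^8 km; r₂ = 1.09 × 1.496×10^8 = 1.63064×10^8 km.
Transfer-ellipse semi-major axis a_t = (r₁ + r₂)/2 = (9.724×10^8 + 1.63064×10^8)/2 = 5.67732×10^8 km.
Circular speed at r₁: v₁ = √(μ/r₁) = √(1.32685×10^11/9.724×10^8) = 11.681 km/s.
Transfer-orbit speed at r₁ (vis-viva): v_a = √[μ(2/r₁ − 1/a_t)] = 6.2603 km/s.
First burn Δv₁ = |v_a − v₁| = 5.421 km/s.
Circular speed at r₂: v₂ = √(μ/r₂) = 28.525 km/s.
Transfer-orbit speed at r₂: v_p = √[μ(2/r₂ − 1/a_t)] = 37.332 km/s.
Second burn Δv₂ = |v₂ − v_p| = 8.807 km/s.
Δv = Δv₁ + Δv₂ = 5.421 + 8.807 = 14.23 km/s.

Δv = 14200 m/s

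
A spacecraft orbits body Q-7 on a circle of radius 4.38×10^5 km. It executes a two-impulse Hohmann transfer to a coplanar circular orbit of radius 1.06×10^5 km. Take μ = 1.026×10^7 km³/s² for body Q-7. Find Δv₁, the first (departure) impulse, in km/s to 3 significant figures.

Transfer-ellipse semi-major axis a_t = (r₁ + r₂)/2 = (4.380×10^5 + 1.060×10^5)/2 = 2.720×10^5 km.
On the circular orbit at r = 4.380×10^5 km, v_c = √(μ/r) = 4.840 km/s.
Transfer-orbit speed at the same r (vis-viva, a = a_t): v_t = √[μ(2/r − 1/a_t)] = 3.021 km/s.
Δv₁ = |v_t − v_c| = |3.021 − 4.840| = 1.819 km/s.

Δv₁ = 1.82 km/s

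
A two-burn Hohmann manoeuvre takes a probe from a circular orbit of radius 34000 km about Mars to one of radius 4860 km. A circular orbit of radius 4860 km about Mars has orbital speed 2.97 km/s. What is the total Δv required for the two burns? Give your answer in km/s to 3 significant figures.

Δv = 1.52 km/s

From the circular-orbit relation v² = μ/r at r = 4860 km: μ = v²r = (2.97)² × 4860 = 42869.6 km³/s².
The Hohmann ellipse has a_t = (r₁ + r₂)/2 = 19430 km.
At r₁ the circular-orbit speed is v₁ = √(μ/r₁) = 1.1229 km/s.
On the transfer ellipse at r₁, v² = μ(2/r − 1/a) gives v_a = √[μ(2/r₁ − 1/a_t)] = 0.56159 km/s.
First burn Δv₁ = |v_a − v₁| = 0.5613 km/s.
Circular speed at r₂: v₂ = √(μ/r₂) = 2.9700 km/s.
Transfer-orbit speed at r₂: v_p = √[μ(2/r₂ − 1/a_t)] = 3.9288 km/s.
Second burn Δv₂ = |v₂ − v_p| = 0.9588 km/s.
Total Δv = Δv₁ + Δv₂ = 1.520 km/s.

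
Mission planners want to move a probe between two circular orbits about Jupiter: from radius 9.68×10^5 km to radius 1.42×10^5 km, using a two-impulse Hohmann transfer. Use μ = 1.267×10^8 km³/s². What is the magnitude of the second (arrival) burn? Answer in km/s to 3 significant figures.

The Hohmann ellipse has a_t = (r₁ + r₂)/2 = 5.550×10^5 km.
Circular speed at r = 1.420×10^5 km: v_c = √(μ/r) = 29.871 km/s.
Transfer-orbit speed at the same r (vis-viva, a = a_t): v_t = √[μ(2/r − 1/a_t)] = 39.449 km/s.
Δv₂ = |v_t − v_c| = |39.449 − 29.871| = 9.578 km/s.

Δv₂ = 9.58 km/s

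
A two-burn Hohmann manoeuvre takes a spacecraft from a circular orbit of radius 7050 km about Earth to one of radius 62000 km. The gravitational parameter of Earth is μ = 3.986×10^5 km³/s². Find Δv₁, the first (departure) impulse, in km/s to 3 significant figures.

Semi-major axis of the transfer orbit: a_t = (7050 + 62000)/2 = 34525 km.
On the circular orbit at r = 7050 km, v_c = √(μ/r) = 7.5192 km/s.
Vis-viva on the transfer ellipse at r = 7050 km gives v_t = √[μ(2/r − 1/a_t)] = 10.076 km/s.
Δv₁ = |v_t − v_c| = |10.076 − 7.5192| = 2.557 km/s.

Δv₁ = 2.56 km/s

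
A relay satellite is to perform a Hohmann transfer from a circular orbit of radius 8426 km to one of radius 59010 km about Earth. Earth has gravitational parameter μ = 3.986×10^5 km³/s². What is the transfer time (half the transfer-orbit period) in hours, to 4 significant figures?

t = 8.558 hours

Semi-major axis of the transfer orbit: a_t = (8426 + 59010)/2 = 33718 km.
Transfer time t = π√(a_t³/μ) = π√((33718)³ / 3.986×10^5) = 30810 s.
Converting: 30810 s ÷ 3600 s/hour = 8.558 hours.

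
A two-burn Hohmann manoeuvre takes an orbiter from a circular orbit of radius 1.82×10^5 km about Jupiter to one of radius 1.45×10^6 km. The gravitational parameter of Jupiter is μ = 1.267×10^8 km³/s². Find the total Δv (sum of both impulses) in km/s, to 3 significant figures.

The Hohmann ellipse has a_t = (r₁ + r₂)/2 = 8.160×10^5 km.
Circular speed at r₁: v₁ = √(μ/r₁) = √(1.267×10^8/1.820×10^5) = 26.385 km/s.
Transfer-orbit speed at r₁ (vis-viva): v_p = √[μ(2/r₁ − 1/a_t)] = 35.172 km/s.
First burn Δv₁ = |v_p − v₁| = 8.787 km/s.
At r₂, v₂ = √(μ/r₂) = 9.348 km/s.
Transfer-orbit speed at r₂: v_a = √[μ(2/r₂ − 1/a_t)] = 4.415 km/s.
Second burn Δv₂ = |v₂ − v_a| = 4.933 km/s.
Total Δv = Δv₁ + Δv₂ = 13.72 km/s.

Δv = 13.7 km/s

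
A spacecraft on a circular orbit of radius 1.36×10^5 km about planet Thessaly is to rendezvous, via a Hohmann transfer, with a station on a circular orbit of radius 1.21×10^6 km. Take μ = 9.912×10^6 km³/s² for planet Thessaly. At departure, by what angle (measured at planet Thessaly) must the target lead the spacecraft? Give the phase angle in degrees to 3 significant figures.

φ = 105°

The Hohmann ellipse has a_t = (r₁ + r₂)/2 = 6.730×10^5 km.
Transfer time t = π√(a_t³/μ) = 5.509×10^5 s.
Target angular speed ω₂ = √(μ/r₂³) = 2.365×10^-6 rad/s.
Angle swept by the target during transfer: ω₂·t = 1.303 rad = 74.66°.
Arrival is 180° from departure on the ellipse, so φ = 180° − 74.66° = 105°.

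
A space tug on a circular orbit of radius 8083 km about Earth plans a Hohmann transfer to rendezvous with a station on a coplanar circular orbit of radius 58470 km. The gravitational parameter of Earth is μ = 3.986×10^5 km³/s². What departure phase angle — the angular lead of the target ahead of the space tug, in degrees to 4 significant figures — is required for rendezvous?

Semi-major axis of the transfer orbit: a_t = (8083 + 58470)/2 = 33276.5 km.
The half-period of the transfer ellipse is t = π√(a_t³/μ) = 30206 s.
Target angular speed ω₂ = √(μ/r₂³) = 4.4655×10^-5 rad/s.
Angle swept by the target during transfer: ω₂·t = 1.3488 rad = 77.28°.
The space tug traverses 180° on the transfer ellipse, so the target must lead by 180° − 77.28° = 102.7°.

φ = 102.7°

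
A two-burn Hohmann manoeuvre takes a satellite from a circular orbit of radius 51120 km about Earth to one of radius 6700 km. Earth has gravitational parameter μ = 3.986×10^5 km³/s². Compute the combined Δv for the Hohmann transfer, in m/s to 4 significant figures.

The Hohmann ellipse has a_t = (r₁ + r₂)/2 = 28910 km.
At r₁ the circular-orbit speed is v₁ = √(μ/r₁) = 2.7924 km/s.
On the transfer ellipse at r₁, vis-viva gives v_a = √[μ(2/r₁ − 1/a_t)] = 1.3443 km/s.
First burn Δv₁ = |v_a − v₁| = 1.44810 km/s.
Circular speed at r₂: v₂ = √(μ/r₂) = 7.713141 km/s.
Transfer-orbit speed at r₂: v_p = √[μ(2/r₂ − 1/a_t)] = 10.25658 km/s.
Second burn Δv₂ = |v₂ − v_p| = 2.54344 km/s.
Total Δv = Δv₁ + Δv₂ = 3.992 km/s.

Δv = 3992 m/s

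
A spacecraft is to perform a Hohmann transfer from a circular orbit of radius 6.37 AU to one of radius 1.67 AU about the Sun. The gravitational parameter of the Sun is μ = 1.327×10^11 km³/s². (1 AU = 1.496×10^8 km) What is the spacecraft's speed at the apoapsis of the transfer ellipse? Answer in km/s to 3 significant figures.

v = 7.61 km/s

In km: r₁ = 6.37 × 1.496×10^8 = 9.52952×10^8 km; r₂ = 1.67 × 1.496×10^8 = 2.49832×10^8 km.
Semi-major axis of the transfer orbit: a_t = (9.52952×10^8 + 2.49832×10^8)/2 = 6.01392×10^8 km.
The apoapsis of the transfer ellipse is at r = 9.52952×10^8 km.
Applying v² = μ(2/r − 1/a_t): v = 7.606 km/s.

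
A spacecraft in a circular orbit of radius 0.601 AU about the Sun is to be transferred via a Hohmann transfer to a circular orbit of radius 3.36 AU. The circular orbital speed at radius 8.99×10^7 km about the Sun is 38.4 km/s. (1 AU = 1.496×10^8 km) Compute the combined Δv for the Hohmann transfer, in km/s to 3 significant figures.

Δv = 18.9 km/s

From the circular-orbit relation v² = μ/r at r = 8.99×10^7 km: μ = v²r = (38.4)² × 8.99×10^7 = 1.32563×10^11 km³/s².
In km: r₁ = 0.601 × 1.496×10^8 = 8.99096×10^7 km; r₂ = 3.36 × 1.496×10^8 = 5.02656×10^8 km.
Semi-major axis of the transfer orbit: a_t = (8.99096×10^7 + 5.02656×10^8)/2 = 2.962828×10^8 km.
At r₁ the circular-orbit speed is v₁ = √(μ/r₁) = 38.398 km/s.
Transfer-orbit speed at r₁ (vis-viva): v_p = √[μ(2/r₁ − 1/a_t)] = 50.014 km/s.
First burn Δv₁ = |v_p − v₁| = 11.62 km/s.
Circular speed at r₂: v₂ = √(μ/r₂) = 16.24 km/s.
Transfer-orbit speed at r₂: v_a = √[μ(2/r₂ − 1/a_t)] = 8.946 km/s.
Second burn Δv₂ = |v₂ − v_a| = 7.294 km/s.
Δv = Δv₁ + Δv₂ = 11.62 + 7.294 = 18.91 km/s.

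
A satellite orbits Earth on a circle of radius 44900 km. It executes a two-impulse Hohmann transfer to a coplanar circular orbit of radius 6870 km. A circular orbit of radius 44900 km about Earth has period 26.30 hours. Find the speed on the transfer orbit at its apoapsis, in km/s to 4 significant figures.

v = 1.535 km/s

From Kepler's third law T² = 4π²r³/μ at r = 44900 km, T = 26.30 hours = 26.30 × 3600 s = 94680 s: μ = 4π²r³/T² = 3.98641×10^5 km³/s².
Semi-major axis of the transfer orbit: a_t = (44900 + 6870)/2 = 25885 km.
The apoapsis of the transfer ellipse is at r = 44900 km.
Applying v² = μ(2/r − 1/a_t): v = 1.535 km/s.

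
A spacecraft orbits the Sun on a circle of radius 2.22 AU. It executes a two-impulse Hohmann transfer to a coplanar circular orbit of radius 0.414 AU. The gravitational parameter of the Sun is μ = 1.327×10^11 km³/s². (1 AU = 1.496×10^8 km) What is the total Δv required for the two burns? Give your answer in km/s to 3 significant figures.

In km: r₁ = 2.22 × 1.496×10^8 = 3.32112×10^8 km; r₂ = 0.414 × 1.496×10^8 = 6.19344×10^7 km.
Semi-major axis of the transfer orbit: a_t = (3.32112×10^8 + 6.19344×10^7)/2 = 1.970232×10^8 km.
Circular speed at r₁: v₁ = √(μ/r₁) = √(1.327×10^11/3.32112×10^8) = 19.989 km/s.
On the transfer ellipse at r₁, v² = μ(2/r − 1/a) gives v_a = √[μ(2/r₁ − 1/a_t)] = 11.207 km/s.
First burn Δv₁ = |v_a − v₁| = 8.782 km/s.
At r₂, v₂ = √(μ/r₂) = 46.29 km/s.
Transfer-orbit speed at r₂: v_p = √[μ(2/r₂ − 1/a_t)] = 60.10 km/s.
Second burn Δv₂ = |v₂ − v_p| = 13.81 km/s.
Total Δv = Δv₁ + Δv₂ = 22.59 km/s.

Δv = 22.6 km/s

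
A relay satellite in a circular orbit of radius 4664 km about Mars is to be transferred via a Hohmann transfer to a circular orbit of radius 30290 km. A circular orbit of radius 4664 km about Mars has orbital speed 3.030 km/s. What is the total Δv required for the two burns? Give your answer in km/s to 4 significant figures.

Δv = 1.534 km/s

From the circular-orbit relation v² = μ/r at r = 4664 km: μ = v²r = (3.030)² × 4664 = 42819.7 km³/s².
Transfer-ellipse semi-major axis a_t = (r₁ + r₂)/2 = (4664 + 30290)/2 = 17477 km.
At r₁ the circular-orbit speed is v₁ = √(μ/r₁) = 3.030 km/s.
Transfer-orbit speed at r₁ (v² = μ(2/r − 1/a)): v_p = √[μ(2/r₁ − 1/a_t)] = 3.989 km/s.
First burn Δv₁ = |v_p − v₁| = 0.9590 km/s.
Circular speed at r₂: v₂ = √(μ/r₂) = 1.189 km/s.
Transfer-orbit speed at r₂: v_a = √[μ(2/r₂ − 1/a_t)] = 0.6142 km/s.
Second burn Δv₂ = |v₂ − v_a| = 0.5748 km/s.
Δv = Δv₁ + Δv₂ = 0.9590 + 0.5748 = 1.534 km/s.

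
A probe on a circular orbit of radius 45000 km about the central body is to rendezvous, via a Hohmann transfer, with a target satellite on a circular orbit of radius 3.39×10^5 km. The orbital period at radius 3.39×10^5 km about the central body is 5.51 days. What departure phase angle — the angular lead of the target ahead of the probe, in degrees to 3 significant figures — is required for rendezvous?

φ = 103°

From Kepler's third law T² = 4π²r³/μ at r = 3.39×10^5 km, T = 5.51 days = 5.51 × 86400 s = 4.76064×10^5 s: μ = 4π²r³/T² = 6.78622×10^6 km³/s².
The Hohmann ellipse has a_t = (r₁ + r₂)/2 = 1.920×10^5 km.
The half-period of the transfer ellipse is t = π√(a_t³/μ) = 1.0146×10^5 s.
The target's mean motion on its circular orbit is ω₂ = √(μ/r₂³) = 1.3198×10^-5 rad/s.
Angle swept by the target during transfer: ω₂·t = 1.339 rad = 76.72°.
Arrival is 180° from departure on the ellipse, so φ = 180° − 76.72° = 103°.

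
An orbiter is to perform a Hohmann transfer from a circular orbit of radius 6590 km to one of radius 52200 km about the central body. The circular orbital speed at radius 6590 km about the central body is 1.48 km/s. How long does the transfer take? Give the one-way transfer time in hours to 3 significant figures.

t = 36.6 hours

From the circular-orbit relation v² = μ/r at r = 6590 km: μ = v²r = (1.48)² × 6590 = 14434.7 km³/s².
The Hohmann ellipse has a_t = (r₁ + r₂)/2 = 29395 km.
Transfer time t = π√(a_t³/μ) = π√((29395)³ / 14434.7) = 1.318×10^5 s.
Converting: 1.318×10^5 s ÷ 3600 s/hour = 36.6 hours.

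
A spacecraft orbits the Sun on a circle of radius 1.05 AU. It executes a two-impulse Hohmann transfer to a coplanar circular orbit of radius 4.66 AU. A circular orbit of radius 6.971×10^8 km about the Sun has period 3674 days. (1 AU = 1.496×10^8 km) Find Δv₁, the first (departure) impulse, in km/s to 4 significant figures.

Δv₁ = 8.069 km/s

From Kepler's third law T² = 4π²r³/μ at r = 6.971×10^8 km, T = 3674 days = 3674 × 86400 s = 3.174336×10^8 s: μ = 4π²r³/T² = 1.32721×10^11 km³/s².
In km: r₁ = 1.05 × 1.496×10^8 = 1.5708×10^8 km; r₂ = 4.66 × 1.496×10^8 = 6.97136×10^8 km.
The Hohmann ellipse has a_t = (r₁ + r₂)/2 = 4.27108×10^8 km.
Circular speed at r = 1.5708×10^8 km: v_c = √(μ/r) = 29.0676 km/s.
Transfer-orbit speed at the same r (vis-viva, a = a_t): v_t = √[μ(2/r − 1/a_t)] = 37.1363 km/s.
Δv₁ = |v_t − v_c| = |37.1363 − 29.0676| = 8.069 km/s.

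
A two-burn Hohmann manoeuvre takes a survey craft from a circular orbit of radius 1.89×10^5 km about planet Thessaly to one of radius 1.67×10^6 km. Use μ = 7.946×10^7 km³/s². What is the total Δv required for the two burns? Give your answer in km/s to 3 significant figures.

Δv = 10.8 km/s

Semi-major axis of the transfer orbit: a_t = (1.890×10^5 + 1.670×10^6)/2 = 9.295×10^5 km.
At r₁ the circular-orbit speed is v₁ = √(μ/r₁) = 20.50 km/s.
On the transfer ellipse at r₁, vis-viva equation gives v_p = √[μ(2/r₁ − 1/a_t)] = 27.48 km/s.
First burn Δv₁ = |v_p − v₁| = 6.980 km/s.
Circular speed at r₂: v₂ = √(μ/r₂) = 6.89789 km/s.
Transfer-orbit speed at r₂: v_a = √[μ(2/r₂ − 1/a_t)] = 3.11044 km/s.
Second burn Δv₂ = |v₂ − v_a| = 3.787 km/s.
Δv = Δv₁ + Δv₂ = 6.980 + 3.787 = 10.77 km/s.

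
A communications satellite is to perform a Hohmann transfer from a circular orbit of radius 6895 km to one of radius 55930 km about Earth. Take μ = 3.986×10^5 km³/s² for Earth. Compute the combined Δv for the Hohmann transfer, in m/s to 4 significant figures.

Semi-major axis of the transfer orbit: a_t = (6895 + 55930)/2 = 31412.5 km.
Circular speed at r₁: v₁ = √(μ/r₁) = √(3.986×10^5/6895) = 7.6033 km/s.
Transfer-orbit speed at r₁ (vis-viva equation): v_p = √[μ(2/r₁ − 1/a_t)] = 10.145 km/s.
First burn Δv₁ = |v_p − v₁| = 2.542 km/s.
At r₂, v₂ = √(μ/r₂) = 2.670 km/s.
Transfer-orbit speed at r₂: v_a = √[μ(2/r₂ − 1/a_t)] = 1.251 km/s.
Second burn Δv₂ = |v₂ − v_a| = 1.419 km/s.
Total Δv = Δv₁ + Δv₂ = 3.961 km/s.

Δv = 3961 m/s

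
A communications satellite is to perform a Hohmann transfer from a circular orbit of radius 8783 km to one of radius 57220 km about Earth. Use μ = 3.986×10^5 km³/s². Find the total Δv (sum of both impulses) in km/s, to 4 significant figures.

Δv = 3.412 km/s

The Hohmann ellipse has a_t = (r₁ + r₂)/2 = 33001.5 km.
At r₁ the circular-orbit speed is v₁ = √(μ/r₁) = 6.737 km/s.
Transfer-orbit speed at r₁ (vis-viva equation): v_p = √[μ(2/r₁ − 1/a_t)] = 8.871 km/s.
First burn Δv₁ = |v_p − v₁| = 2.134 km/s.
At r₂, v₂ = √(μ/r₂) = 2.6393 km/s.
Transfer-orbit speed at r₂: v_a = √[μ(2/r₂ − 1/a_t)] = 1.3616 km/s.
Second burn Δv₂ = |v₂ − v_a| = 1.278 km/s.
Δv = Δv₁ + Δv₂ = 2.134 + 1.278 = 3.412 km/s.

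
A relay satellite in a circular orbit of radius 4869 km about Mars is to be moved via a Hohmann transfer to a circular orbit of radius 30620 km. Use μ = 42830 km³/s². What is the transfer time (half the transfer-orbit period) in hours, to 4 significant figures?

Semi-major axis of the transfer orbit: a_t = (4869 + 30620)/2 = 17744.5 km.
By Kepler's third law the transfer-orbit period is T = 2π√(a_t³/μ), so t = T/2 = 35880 s.
Converting: 35880 s ÷ 3600 s/hour = 9.967 hours.

t = 9.967 hours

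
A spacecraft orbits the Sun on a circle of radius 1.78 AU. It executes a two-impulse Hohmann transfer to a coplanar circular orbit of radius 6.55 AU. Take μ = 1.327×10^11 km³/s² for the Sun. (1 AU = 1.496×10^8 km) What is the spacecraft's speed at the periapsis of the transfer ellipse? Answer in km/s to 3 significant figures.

In km: r₁ = 1.78 × 1.496×10^8 = 2.66288×10^8 km; r₂ = 6.55 × 1.496×10^8 = 9.7988×10^8 km.
Semi-major axis of the transfer orbit: a_t = (2.66288×10^8 + 9.7988×10^8)/2 = 6.23084×10^8 km.
The periapsis of the transfer ellipse is at r = 2.66288×10^8 km.
From the vis-viva equation, v = √[μ(2/r − 1/a_t)] = 27.99 km/s.

v = 28.0 km/s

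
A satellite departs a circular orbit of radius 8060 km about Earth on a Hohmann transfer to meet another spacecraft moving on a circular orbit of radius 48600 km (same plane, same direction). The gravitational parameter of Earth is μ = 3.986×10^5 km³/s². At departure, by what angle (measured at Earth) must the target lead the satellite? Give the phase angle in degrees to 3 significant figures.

Transfer-ellipse semi-major axis a_t = (r₁ + r₂)/2 = (8060 + 48600)/2 = 28330 km.
Transfer time t = π√(a_t³/μ) = 23727 s.
Target angular speed ω₂ = √(μ/r₂³) = 5.8927×10^-5 rad/s.
Angle swept by the target during transfer: ω₂·t = 1.3982 rad = 80.11°.
Arrival is 180° from departure on the ellipse, so φ = 180° − 80.11° = 99.9°.

φ = 99.9°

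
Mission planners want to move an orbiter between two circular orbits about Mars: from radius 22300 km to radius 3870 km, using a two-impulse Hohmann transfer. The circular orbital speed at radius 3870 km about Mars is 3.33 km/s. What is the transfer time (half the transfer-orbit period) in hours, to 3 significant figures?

From the circular-orbit relation v² = μ/r at r = 3870 km: μ = v²r = (3.33)² × 3870 = 42914.0 km³/s².
Transfer-ellipse semi-major axis a_t = (r₁ + r₂)/2 = (22300 + 3870)/2 = 13085 km.
By Kepler's third law the transfer-orbit period is T = 2π√(a_t³/μ), so t = T/2 = 22700 s.
Converting: 22700 s ÷ 3600 s/hour = 6.31 hours.

t = 6.31 hours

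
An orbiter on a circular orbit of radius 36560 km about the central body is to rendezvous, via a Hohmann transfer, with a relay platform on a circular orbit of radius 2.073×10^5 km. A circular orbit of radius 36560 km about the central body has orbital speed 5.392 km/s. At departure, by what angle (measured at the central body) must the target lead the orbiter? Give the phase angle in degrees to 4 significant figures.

From the circular-orbit relation v² = μ/r at r = 36560 km: μ = v²r = (5.392)² × 36560 = 1.06293×10^6 km³/s².
Transfer-ellipse semi-major axis a_t = (r₁ + r₂)/2 = (36560 + 2.073×10^5)/2 = 1.2193×10^5 km.
Transfer time t = π√(a_t³/μ) = 1.2974×10^5 s.
Target angular speed ω₂ = √(μ/r₂³) = 1.0923×10^-5 rad/s.
Angle swept by the target during transfer: ω₂·t = 1.4172 rad = 81.20°.
The orbiter traverses 180° on the transfer ellipse, so the target must lead by 180° − 81.20° = 98.80°.

φ = 98.80°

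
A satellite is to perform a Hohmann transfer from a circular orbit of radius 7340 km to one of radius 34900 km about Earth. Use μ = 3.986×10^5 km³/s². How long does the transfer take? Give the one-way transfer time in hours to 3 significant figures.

t = 4.24 hours

Transfer-ellipse semi-major axis a_t = (r₁ + r₂)/2 = (7340 + 34900)/2 = 21120 km.
Transfer time t = π√(a_t³/μ) = π√((21120)³ / 3.986×10^5) = 15270 s.
Converting: 15270 s ÷ 3600 s/hour = 4.24 hours.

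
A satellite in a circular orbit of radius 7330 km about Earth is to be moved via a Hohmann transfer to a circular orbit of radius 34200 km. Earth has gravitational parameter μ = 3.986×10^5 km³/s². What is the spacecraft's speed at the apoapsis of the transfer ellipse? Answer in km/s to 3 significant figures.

Transfer-ellipse semi-major axis a_t = (r₁ + r₂)/2 = (7330 + 34200)/2 = 20765 km.
At apoapsis, r = 34200 km.
Applying v² = μ(2/r − 1/a_t): v = 2.028 km/s.

v = 2.03 km/s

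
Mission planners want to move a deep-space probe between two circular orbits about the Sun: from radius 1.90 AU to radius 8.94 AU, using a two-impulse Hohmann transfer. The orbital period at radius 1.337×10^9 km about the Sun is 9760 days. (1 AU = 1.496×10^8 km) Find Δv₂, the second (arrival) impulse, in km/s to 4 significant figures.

From Kepler's third law T² = 4π²r³/μ at r = 1.337×10^9 km, T = 9760 days = 9760 × 86400 s = 8.43264×10^8 s: μ = 4π²r³/T² = 1.32687×10^11 km³/s².
In km: r₁ = 1.90 × 1.496×10^8 = 2.8424×10^8 km; r₂ = 8.94 × 1.496×10^8 = 1.337424×10^9 km.
The Hohmann ellipse has a_t = (r₁ + r₂)/2 = 8.10832×10^8 km.
On the circular orbit at r = 1.337424×10^9 km, v_c = √(μ/r) = 9.960 km/s.
Vis-viva on the transfer ellipse at r = 1.337424×10^9 km gives v_t = √[μ(2/r − 1/a_t)] = 5.897 km/s.
Δv₂ = |v_t − v_c| = |5.897 − 9.960| = 4.063 km/s.

Δv₂ = 4.063 km/s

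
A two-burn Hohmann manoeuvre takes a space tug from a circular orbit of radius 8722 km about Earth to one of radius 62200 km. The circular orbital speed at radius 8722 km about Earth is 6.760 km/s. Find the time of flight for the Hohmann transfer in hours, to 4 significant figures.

t = 9.230 hours

From the circular-orbit relation v² = μ/r at r = 8722 km: μ = v²r = (6.760)² × 8722 = 3.98574×10^5 km³/s².
Transfer-ellipse semi-major axis a_t = (r₁ + r₂)/2 = (8722 + 62200)/2 = 35461 km.
Transfer time t = π√(a_t³/μ) = π√((35461)³ / 3.98574×10^5) = 33229 s.
Converting: 33229 s ÷ 3600 s/hour = 9.230 hours.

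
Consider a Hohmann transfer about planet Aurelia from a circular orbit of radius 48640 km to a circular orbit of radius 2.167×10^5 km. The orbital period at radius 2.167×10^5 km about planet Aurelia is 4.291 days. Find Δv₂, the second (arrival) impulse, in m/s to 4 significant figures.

From Kepler's third law T² = 4π²r³/μ at r = 2.167×10^5 km, T = 4.291 days = 4.291 × 86400 s = 3.707424×10^5 s: μ = 4π²r³/T² = 2.92275×10^6 km³/s².
The Hohmann ellipse has a_t = (r₁ + r₂)/2 = 1.3267×10^5 km.
Circular speed at r = 2.167×10^5 km: v_c = √(μ/r) = 3.673 km/s.
Transfer-orbit speed at the same r (vis-viva, a = a_t): v_t = √[μ(2/r − 1/a_t)] = 2.224 km/s.
Δv₂ = |v_t − v_c| = |2.224 − 3.673| = 1.449 km/s.

Δv₂ = 1449 m/s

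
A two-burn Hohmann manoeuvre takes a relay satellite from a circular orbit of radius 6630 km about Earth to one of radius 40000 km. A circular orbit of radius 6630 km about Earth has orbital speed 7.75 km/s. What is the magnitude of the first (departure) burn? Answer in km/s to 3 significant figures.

Δv₁ = 2.40 km/s

From the circular-orbit relation v² = μ/r at r = 6630 km: μ = v²r = (7.75)² × 6630 = 3.98214×10^5 km³/s².
Transfer-ellipse semi-major axis a_t = (r₁ + r₂)/2 = (6630 + 40000)/2 = 23315 km.
Circular speed at r = 6630 km: v_c = √(μ/r) = 7.7500 km/s.
Transfer-orbit speed at the same r (vis-viva, a = a_t): v_t = √[μ(2/r − 1/a_t)] = 10.151 km/s.
Δv₁ = |v_t − v_c| = |10.151 − 7.7500| = 2.401 km/s.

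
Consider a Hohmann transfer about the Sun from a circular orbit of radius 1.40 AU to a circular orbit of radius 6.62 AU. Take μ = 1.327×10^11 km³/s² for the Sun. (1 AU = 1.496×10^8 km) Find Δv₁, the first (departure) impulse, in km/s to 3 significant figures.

Δv₁ = 7.17 km/s

In km: r₁ = 1.40 × 1.496×10^8 = 2.0944×10^8 km; r₂ = 6.62 × 1.496×10^8 = 9.90352×10^8 km.
The Hohmann ellipse has a_t = (r₁ + r₂)/2 = 5.99896×10^8 km.
Circular speed at r = 2.0944×10^8 km: v_c = √(μ/r) = 25.17 km/s.
Transfer-orbit speed at the same r (vis-viva, a = a_t): v_t = √[μ(2/r − 1/a_t)] = 32.34 km/s.
Δv₁ = |v_t − v_c| = |32.34 − 25.17| = 7.170 km/s.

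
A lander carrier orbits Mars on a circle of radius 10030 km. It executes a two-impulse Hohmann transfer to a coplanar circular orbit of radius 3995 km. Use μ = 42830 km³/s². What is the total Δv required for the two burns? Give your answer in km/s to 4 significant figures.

Semi-major axis of the transfer orbit: a_t = (10030 + 3995)/2 = 7012.5 km.
At r₁ the circular-orbit speed is v₁ = √(μ/r₁) = 2.0664 km/s.
Transfer-orbit speed at r₁ (vis-viva equation): v_a = √[μ(2/r₁ − 1/a_t)] = 1.5597 km/s.
First burn Δv₁ = |v_a − v₁| = 0.5067 km/s.
At r₂, v₂ = √(μ/r₂) = 3.2743 km/s.
Transfer-orbit speed at r₂: v_p = √[μ(2/r₂ − 1/a_t)] = 3.9159 km/s.
Second burn Δv₂ = |v₂ − v_p| = 0.6416 km/s.
Total Δv = Δv₁ + Δv₂ = 1.148 km/s.

Δv = 1.148 km/s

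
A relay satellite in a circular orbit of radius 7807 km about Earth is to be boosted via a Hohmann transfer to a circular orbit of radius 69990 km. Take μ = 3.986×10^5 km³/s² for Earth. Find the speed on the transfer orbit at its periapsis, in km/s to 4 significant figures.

v = 9.585 km/s

Transfer-ellipse semi-major axis a_t = (r₁ + r₂)/2 = (7807 + 69990)/2 = 38898.5 km.
The periapsis of the transfer ellipse is at r = 7807 km.
From the vis-viva equation, v = √[μ(2/r − 1/a_t)] = 9.585 km/s.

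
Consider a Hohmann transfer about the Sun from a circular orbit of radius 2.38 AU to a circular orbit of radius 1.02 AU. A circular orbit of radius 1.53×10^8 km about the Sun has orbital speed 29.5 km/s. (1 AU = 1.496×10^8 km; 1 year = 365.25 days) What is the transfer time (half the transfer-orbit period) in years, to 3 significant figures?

t = 1.11 years

From the circular-orbit relation v² = μ/r at r = 1.53×10^8 km: μ = v²r = (29.5)² × 1.53×10^8 = 1.33148×10^11 km³/s².
In km: r₁ = 2.38 × 1.496×10^8 = 3.56048×10^8 km; r₂ = 1.02 × 1.496×10^8 = 1.52592×10^8 km.
The Hohmann ellipse has a_t = (r₁ + r₂)/2 = 2.5432×10^8 km.
Half the transfer-orbit period gives t = π√(a_t³/μ) = 3.492×10^7 s.
Converting: 3.492×10^7 s ÷ 3.15576×10^7 s/year (365.25 × 86400) = 1.11 years.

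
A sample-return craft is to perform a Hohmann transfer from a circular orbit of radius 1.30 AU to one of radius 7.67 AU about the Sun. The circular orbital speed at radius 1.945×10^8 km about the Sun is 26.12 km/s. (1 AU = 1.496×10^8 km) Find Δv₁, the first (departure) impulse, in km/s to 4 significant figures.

From the circular-orbit relation v² = μ/r at r = 1.945×10^8 km: μ = v²r = (26.12)² × 1.945×10^8 = 1.32698×10^11 km³/s².
In km: r₁ = 1.30 × 1.496×10^8 = 1.9448×10^8 km; r₂ = 7.67 × 1.496×10^8 = 1.147432×10^9 km.
Semi-major axis of the transfer orbit: a_t = (1.9448×10^8 + 1.147432×10^9)/2 = 6.70956×10^8 km.
Circular speed at r = 1.9448×10^8 km: v_c = √(μ/r) = 26.1213 km/s.
Transfer-orbit speed at the same r (vis-viva, a = a_t): v_t = √[μ(2/r − 1/a_t)] = 34.1595 km/s.
Δv₁ = |v_t − v_c| = |34.1595 − 26.1213| = 8.038 km/s.

Δv₁ = 8.038 km/s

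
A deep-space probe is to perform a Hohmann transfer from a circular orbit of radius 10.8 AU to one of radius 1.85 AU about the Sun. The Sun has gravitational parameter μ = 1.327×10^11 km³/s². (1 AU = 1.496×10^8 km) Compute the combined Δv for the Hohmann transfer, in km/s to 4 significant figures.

Δv = 10.88 km/s

In km: r₁ = 10.8 × 1.496×10^8 = 1.61568×10^9 km; r₂ = 1.85 × 1.496×10^8 = 2.7676×10^8 km.
Transfer-ellipse semi-major axis a_t = (r₁ + r₂)/2 = (1.61568×10^9 + 2.7676×10^8)/2 = 9.4622×10^8 km.
Circular speed at r₁: v₁ = √(μ/r₁) = √(1.327×10^11/1.61568×10^9) = 9.0627 km/s.
On the transfer ellipse at r₁, v² = μ(2/r − 1/a) gives v_a = √[μ(2/r₁ − 1/a_t)] = 4.9013 km/s.
First burn Δv₁ = |v_a − v₁| = 4.161 km/s.
At r₂, v₂ = √(μ/r₂) = 21.897 km/s.
Transfer-orbit speed at r₂: v_p = √[μ(2/r₂ − 1/a_t)] = 28.613 km/s.
Second burn Δv₂ = |v₂ − v_p| = 6.716 km/s.
Total Δv = Δv₁ + Δv₂ = 10.88 km/s.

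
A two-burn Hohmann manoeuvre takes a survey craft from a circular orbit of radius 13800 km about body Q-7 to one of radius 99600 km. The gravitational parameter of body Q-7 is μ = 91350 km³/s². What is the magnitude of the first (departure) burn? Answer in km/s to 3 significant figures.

Δv₁ = 0.837 km/s

The Hohmann ellipse has a_t = (r₁ + r₂)/2 = 56700 km.
Circular speed at r = 13800 km: v_c = √(μ/r) = 2.5729 km/s.
Transfer-orbit speed at the same r (vis-viva, a = a_t): v_t = √[μ(2/r − 1/a_t)] = 3.4100 km/s.
Δv₁ = |v_t − v_c| = |3.4100 − 2.5729| = 0.8371 km/s.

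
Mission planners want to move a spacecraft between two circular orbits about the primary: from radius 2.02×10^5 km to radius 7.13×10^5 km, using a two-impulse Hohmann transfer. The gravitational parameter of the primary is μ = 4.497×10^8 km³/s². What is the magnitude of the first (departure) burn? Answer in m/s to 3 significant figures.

Transfer-ellipse semi-major axis a_t = (r₁ + r₂)/2 = (2.020×10^5 + 7.130×10^5)/2 = 4.575×10^5 km.
On the circular orbit at r = 2.020×10^5 km, v_c = √(μ/r) = 47.18 km/s.
Transfer-orbit speed at the same r (vis-viva, a = a_t): v_t = √[μ(2/r − 1/a_t)] = 58.90 km/s.
Δv₁ = |v_t − v_c| = |58.90 − 47.18| = 11.72 km/s.

Δv₁ = 11700 m/s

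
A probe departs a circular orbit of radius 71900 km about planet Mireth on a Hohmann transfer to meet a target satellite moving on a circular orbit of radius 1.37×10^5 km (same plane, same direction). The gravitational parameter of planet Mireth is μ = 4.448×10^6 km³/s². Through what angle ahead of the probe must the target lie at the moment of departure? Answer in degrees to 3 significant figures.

φ = 60.2°

The Hohmann ellipse has a_t = (r₁ + r₂)/2 = 1.0445×10^5 km.
Transfer time t = π√(a_t³/μ) = 50280 s.
Target angular speed ω₂ = √(μ/r₂³) = 4.159×10^-5 rad/s.
Angle swept by the target during transfer: ω₂·t = 2.091 rad = 119.8°.
The probe traverses 180° on the transfer ellipse, so the target must lead by 180° − 119.8° = 60.2°.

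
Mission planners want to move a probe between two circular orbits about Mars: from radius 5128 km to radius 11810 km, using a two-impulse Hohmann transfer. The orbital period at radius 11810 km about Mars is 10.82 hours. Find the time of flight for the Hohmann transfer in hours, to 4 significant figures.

From Kepler's third law T² = 4π²r³/μ at r = 11810 km, T = 10.82 hours = 10.82 × 3600 s = 38952 s: μ = 4π²r³/T² = 42859.8 km³/s².
Transfer-ellipse semi-major axis a_t = (r₁ + r₂)/2 = (5128 + 11810)/2 = 8469 km.
By Kepler's third law the transfer-orbit period is T = 2π√(a_t³/μ), so t = T/2 = 11827 s.
Converting: 11827 s ÷ 3600 s/hour = 3.285 hours.

t = 3.285 hours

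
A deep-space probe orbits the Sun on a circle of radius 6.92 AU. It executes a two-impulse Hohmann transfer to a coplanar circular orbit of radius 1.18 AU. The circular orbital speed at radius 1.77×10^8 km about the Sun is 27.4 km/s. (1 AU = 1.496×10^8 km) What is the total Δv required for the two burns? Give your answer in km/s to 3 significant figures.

Δv = 13.6 km/s

From the circular-orbit relation v² = μ/r at r = 1.77×10^8 km: μ = v²r = (27.4)² × 1.77×10^8 = 1.32885×10^11 km³/s².
In km: r₁ = 6.92 × 1.496×10^8 = 1.035232×10^9 km; r₂ = 1.18 × 1.496×10^8 = 1.76528×10^8 km.
The Hohmann ellipse has a_t = (r₁ + r₂)/2 = 6.0588×10^8 km.
At r₁ the circular-orbit speed is v₁ = √(μ/r₁) = 11.3297 km/s.
Transfer-orbit speed at r₁ (vis-viva equation): v_a = √[μ(2/r₁ − 1/a_t)] = 6.11550 km/s.
First burn Δv₁ = |v_a − v₁| = 5.214 km/s.
Circular speed at r₂: v₂ = √(μ/r₂) = 27.437 km/s.
Transfer-orbit speed at r₂: v_p = √[μ(2/r₂ − 1/a_t)] = 35.864 km/s.
Second burn Δv₂ = |v₂ − v_p| = 8.427 km/s.
Δv = Δv₁ + Δv₂ = 5.214 + 8.427 = 13.64 km/s.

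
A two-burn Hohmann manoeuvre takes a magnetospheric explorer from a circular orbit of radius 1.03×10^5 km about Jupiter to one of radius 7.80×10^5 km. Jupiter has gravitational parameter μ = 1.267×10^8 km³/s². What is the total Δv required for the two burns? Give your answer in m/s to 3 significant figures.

Transfer-ellipse semi-major axis a_t = (r₁ + r₂)/2 = (1.030×10^5 + 7.800×10^5)/2 = 4.415×10^5 km.
Circular speed at r₁: v₁ = √(μ/r₁) = √(1.267×10^8/1.030×10^5) = 35.073 km/s.
On the transfer ellipse at r₁, vis-viva equation gives v_p = √[μ(2/r₁ − 1/a_t)] = 46.618 km/s.
First burn Δv₁ = |v_p − v₁| = 11.545 km/s.
At r₂, v₂ = √(μ/r₂) = 12.745 km/s.
Transfer-orbit speed at r₂: v_a = √[μ(2/r₂ − 1/a_t)] = 6.1559 km/s.
Second burn Δv₂ = |v₂ − v_a| = 6.5891 km/s.
Total Δv = Δv₁ + Δv₂ = 18.13 km/s.

Δv = 18100 m/s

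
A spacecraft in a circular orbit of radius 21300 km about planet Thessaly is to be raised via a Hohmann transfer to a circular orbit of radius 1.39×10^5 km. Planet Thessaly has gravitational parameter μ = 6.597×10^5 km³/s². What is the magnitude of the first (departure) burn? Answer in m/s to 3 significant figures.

Δv₁ = 1760 m/s

Transfer-ellipse semi-major axis a_t = (r₁ + r₂)/2 = (21300 + 1.390×10^5)/2 = 80150 km.
Circular speed at r = 21300 km: v_c = √(μ/r) = 5.565 km/s.
Transfer-orbit speed at the same r (vis-viva, a = a_t): v_t = √[μ(2/r − 1/a_t)] = 7.329 km/s.
Δv₁ = |v_t − v_c| = |7.329 − 5.565| = 1.764 km/s.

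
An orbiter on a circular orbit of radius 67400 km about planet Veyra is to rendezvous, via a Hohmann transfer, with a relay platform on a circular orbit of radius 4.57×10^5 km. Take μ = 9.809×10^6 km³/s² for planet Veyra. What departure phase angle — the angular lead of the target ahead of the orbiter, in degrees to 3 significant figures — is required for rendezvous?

Semi-major axis of the transfer orbit: a_t = (67400 + 4.570×10^5)/2 = 2.622×10^5 km.
The half-period of the transfer ellipse is t = π√(a_t³/μ) = 1.3467×10^5 s.
Target angular speed ω₂ = √(μ/r₂³) = 1.0138×10^-5 rad/s.
Angle swept by the target during transfer: ω₂·t = 1.3653 rad = 78.23°.
The orbiter traverses 180° on the transfer ellipse, so the target must lead by 180° − 78.23° = 102°.

φ = 102°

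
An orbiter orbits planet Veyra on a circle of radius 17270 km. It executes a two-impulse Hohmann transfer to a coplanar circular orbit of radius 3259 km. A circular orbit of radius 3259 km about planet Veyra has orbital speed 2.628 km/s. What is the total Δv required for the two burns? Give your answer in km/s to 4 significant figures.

Δv = 1.279 km/s

From the circular-orbit relation v² = μ/r at r = 3259 km: μ = v²r = (2.628)² × 3259 = 22507.9 km³/s².
The Hohmann ellipse has a_t = (r₁ + r₂)/2 = 10264.5 km.
At r₁ the circular-orbit speed is v₁ = √(μ/r₁) = 1.1416 km/s.
Transfer-orbit speed at r₁ (v² = μ(2/r − 1/a)): v_a = √[μ(2/r₁ − 1/a_t)] = 0.64327 km/s.
First burn Δv₁ = |v_a − v₁| = 0.4983 km/s.
At r₂, v₂ = √(μ/r₂) = 2.6280 km/s.
Transfer-orbit speed at r₂: v_p = √[μ(2/r₂ − 1/a_t)] = 3.4088 km/s.
Second burn Δv₂ = |v₂ − v_p| = 0.7808 km/s.
Δv = Δv₁ + Δv₂ = 0.4983 + 0.7808 = 1.279 km/s.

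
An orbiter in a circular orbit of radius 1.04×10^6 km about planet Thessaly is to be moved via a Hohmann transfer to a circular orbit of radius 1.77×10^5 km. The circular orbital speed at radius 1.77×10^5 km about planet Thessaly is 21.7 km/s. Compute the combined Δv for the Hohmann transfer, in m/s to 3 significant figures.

From the circular-orbit relation v² = μ/r at r = 1.77×10^5 km: μ = v²r = (21.7)² × 1.77×10^5 = 8.33475×10^7 km³/s².
Semi-major axis of the transfer orbit: a_t = (1.040×10^6 + 1.770×10^5)/2 = 6.085×10^5 km.
Circular speed at r₁: v₁ = √(μ/r₁) = √(8.33475×10^7/1.040×10^6) = 8.952 km/s.
Transfer-orbit speed at r₁ (v² = μ(2/r − 1/a)): v_a = √[μ(2/r₁ − 1/a_t)] = 4.828 km/s.
First burn Δv₁ = |v_a − v₁| = 4.124 km/s.
Circular speed at r₂: v₂ = √(μ/r₂) = 21.700 km/s.
Transfer-orbit speed at r₂: v_p = √[μ(2/r₂ − 1/a_t)] = 28.369 km/s.
Second burn Δv₂ = |v₂ − v_p| = 6.669 km/s.
Δv = Δv₁ + Δv₂ = 4.124 + 6.669 = 10.79 km/s.

Δv = 10800 m/s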